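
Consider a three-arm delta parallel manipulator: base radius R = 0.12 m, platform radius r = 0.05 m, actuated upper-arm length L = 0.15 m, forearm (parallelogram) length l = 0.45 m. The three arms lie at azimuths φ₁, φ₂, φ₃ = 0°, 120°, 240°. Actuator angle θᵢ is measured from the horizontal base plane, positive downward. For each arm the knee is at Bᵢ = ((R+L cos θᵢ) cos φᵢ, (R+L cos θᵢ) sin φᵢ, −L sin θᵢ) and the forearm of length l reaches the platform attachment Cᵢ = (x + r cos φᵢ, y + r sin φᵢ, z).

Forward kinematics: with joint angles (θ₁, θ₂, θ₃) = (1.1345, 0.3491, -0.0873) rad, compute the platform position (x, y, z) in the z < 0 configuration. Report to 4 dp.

S1 = (0.1334·cos0.0°, 0.1334·sin0.0°, -0.1359) = (0.1334, 0.0000, -0.1359)
S2 = (0.2110·cos120.0°, 0.2110·sin120.0°, -0.0513) = (-0.1055, 0.1827, -0.0513)
S3 = (0.2194·cos240.0°, 0.2194·sin240.0°, 0.0131) = (-0.1097, -0.1900, 0.0131)
subtract pairs → two planes through P
[-0.4777 0.3654 0.1693]·P = 0.0109;  [-0.4862 -0.3801 0.2981]·P = 0.0120
Cramer: x(z) = -0.0237+0.4823z;  y(z) = -0.0013+0.1673z
into |P−S₁|² = l²: 1.2606z² + 0.1199z + -0.1593 = 0;  Δ = 0.8177;  z = -0.4062 or 0.3111 → z<0 root = -0.4062
x = -0.2197, y = -0.0693

(-0.2197, -0.0693, -0.4062)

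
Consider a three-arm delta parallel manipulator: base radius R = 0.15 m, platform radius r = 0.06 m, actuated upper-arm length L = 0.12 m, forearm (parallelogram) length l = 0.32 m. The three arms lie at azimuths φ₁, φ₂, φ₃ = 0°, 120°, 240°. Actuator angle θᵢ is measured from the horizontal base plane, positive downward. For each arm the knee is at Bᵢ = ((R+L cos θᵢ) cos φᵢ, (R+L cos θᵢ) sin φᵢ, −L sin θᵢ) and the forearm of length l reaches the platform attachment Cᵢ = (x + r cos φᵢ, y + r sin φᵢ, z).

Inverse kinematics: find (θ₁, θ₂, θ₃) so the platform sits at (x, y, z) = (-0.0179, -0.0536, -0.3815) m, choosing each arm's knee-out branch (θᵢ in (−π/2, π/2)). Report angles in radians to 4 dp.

θ₁ = 1.1348, θ₂ = 1.2218, θ₃ = 0.7854

φ1=0.0° → target in arm frame (-0.0179, -0.0536)
  e−x'=0.1079;  (l²−L²−(e−x')²−y'²−z²)/2L = -0.3002
  √(A²+B²)=0.3965;  θ1 = -1.2952+2.4300 ≈ 1.1348
φ2=120.0° → target in arm frame (-0.0375, 0.0423)
  A=0.1275, B=-0.3815, C=(l²−L²−A²−y'²−z²)/(2L)=-0.3149
  θ2 = atan2(B,A) + arccos(C/0.4022) = 1.2218
arm 3 (φ=240.0°): x'=0.0554, y'=0.0113
  e−x'=0.0346;  (l²−L²−(e−x')²−y'²−z²)/2L = -0.2453
  √(A²+B²)=0.3831;  θ3 = -1.4803+2.2657 ≈ 0.7854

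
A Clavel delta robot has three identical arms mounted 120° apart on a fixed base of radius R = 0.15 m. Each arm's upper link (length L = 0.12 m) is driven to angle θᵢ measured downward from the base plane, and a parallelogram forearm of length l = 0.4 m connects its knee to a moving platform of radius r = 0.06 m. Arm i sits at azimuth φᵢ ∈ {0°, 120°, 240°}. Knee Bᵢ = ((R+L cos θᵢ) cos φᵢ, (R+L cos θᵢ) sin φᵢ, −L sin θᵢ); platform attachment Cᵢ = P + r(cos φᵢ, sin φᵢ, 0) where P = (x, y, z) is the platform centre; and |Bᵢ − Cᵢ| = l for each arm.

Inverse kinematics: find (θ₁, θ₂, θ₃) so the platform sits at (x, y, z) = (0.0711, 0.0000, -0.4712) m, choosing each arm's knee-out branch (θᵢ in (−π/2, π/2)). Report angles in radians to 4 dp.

arm 1 (φ=0.0°): x'=0.0711, y'=0.0000
  A cos θ + B sin θ = C:  0.0189·cos θ + -0.4712·sin θ = -0.3199
  √(A²+B²)=0.4716;  θ1 = -1.5307+2.3165 ≈ 0.7857
φ2=120.0° → target in arm frame (-0.0355, -0.0616)
  A=0.1255, B=-0.4712, C=(l²−L²−A²−y'²−z²)/(2L)=-0.3999
  √(A²+B²)=0.4876;  θ2 = -1.3104+2.5324 ≈ 1.2221
φ3=240.0° → target in arm frame (-0.0356, 0.0616)
  A=0.1256, B=-0.4712, C=(l²−L²−A²−y'²−z²)/(2L)=-0.3999
  γ=atan2(-0.4712,0.1256)=-1.3104;  ψ=arccos(-0.8201)=2.5324;  θ3=γ+ψ≈1.2221

θ₁ = 0.7857, θ₂ = 1.2221, θ₃ = 1.2221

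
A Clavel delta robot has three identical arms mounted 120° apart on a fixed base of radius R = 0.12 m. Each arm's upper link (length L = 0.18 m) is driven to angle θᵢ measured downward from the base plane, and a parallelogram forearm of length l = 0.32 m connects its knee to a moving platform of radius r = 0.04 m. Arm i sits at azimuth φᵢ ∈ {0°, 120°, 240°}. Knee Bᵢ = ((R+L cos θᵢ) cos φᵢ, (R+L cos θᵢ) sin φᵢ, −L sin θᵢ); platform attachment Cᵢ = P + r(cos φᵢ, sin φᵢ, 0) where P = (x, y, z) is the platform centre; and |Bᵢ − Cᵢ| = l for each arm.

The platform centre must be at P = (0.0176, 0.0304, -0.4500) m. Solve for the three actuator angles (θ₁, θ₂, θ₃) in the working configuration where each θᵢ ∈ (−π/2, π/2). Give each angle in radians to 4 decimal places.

θ₁ = 1.1343, θ₂ = 1.1346, θ₃ = 1.3090

rotate P by −φ1: (0.0176, 0.0304, -0.4500)
  A cos θ + B sin θ = C:  0.0624·cos θ + -0.4500·sin θ = -0.3814
  θ1 = atan2(B,A) + arccos(C/0.4543) = 1.1343
arm 2 (φ=120.0°): x'=0.0175, y'=-0.0304
  A cos θ + B sin θ = C:  0.0625·cos θ + -0.4500·sin θ = -0.3815
  √(A²+B²)=0.4543;  θ2 = -1.4328+2.5675 ≈ 1.1346
φ3=240.0° → target in arm frame (-0.0351, 0.0000)
  e−x'=0.1151;  (l²−L²−(e−x')²−y'²−z²)/2L = -0.4049
  √(A²+B²)=0.4645;  θ3 = -1.3203+2.6293 ≈ 1.3090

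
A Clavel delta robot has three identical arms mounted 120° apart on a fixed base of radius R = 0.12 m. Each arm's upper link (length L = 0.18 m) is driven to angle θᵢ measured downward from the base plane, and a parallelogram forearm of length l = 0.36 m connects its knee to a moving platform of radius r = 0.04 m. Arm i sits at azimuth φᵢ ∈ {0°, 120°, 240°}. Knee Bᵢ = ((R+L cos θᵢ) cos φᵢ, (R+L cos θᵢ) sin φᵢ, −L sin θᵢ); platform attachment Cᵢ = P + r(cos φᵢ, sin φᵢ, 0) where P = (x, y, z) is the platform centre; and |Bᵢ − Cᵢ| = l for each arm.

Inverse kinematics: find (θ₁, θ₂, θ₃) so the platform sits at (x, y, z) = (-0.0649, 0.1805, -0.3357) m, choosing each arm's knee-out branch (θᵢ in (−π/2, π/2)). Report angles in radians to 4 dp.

φ1=0.0° → target in arm frame (-0.0649, 0.1805)
  A cos θ + B sin θ = C:  0.1449·cos θ + -0.3357·sin θ = -0.1919
  γ=atan2(-0.3357,0.1449)=-1.1633;  ψ=arccos(-0.5247)=2.1232;  θ1=γ+ψ≈0.9599
φ2=120.0° → target in arm frame (0.1888, -0.0340)
  e−x'=-0.1088;  (l²−L²−(e−x')²−y'²−z²)/2L = -0.0791
  θ2 = atan2(B,A) + arccos(C/0.3529) = -0.0872
arm 3 (φ=240.0°): x'=-0.1239, y'=-0.1465
  e−x'=0.2039;  (l²−L²−(e−x')²−y'²−z²)/2L = -0.2181
  θ3 = atan2(B,A) + arccos(C/0.3928) = 1.1344

θ₁ = 0.9599, θ₂ = -0.0872, θ₃ = 1.1344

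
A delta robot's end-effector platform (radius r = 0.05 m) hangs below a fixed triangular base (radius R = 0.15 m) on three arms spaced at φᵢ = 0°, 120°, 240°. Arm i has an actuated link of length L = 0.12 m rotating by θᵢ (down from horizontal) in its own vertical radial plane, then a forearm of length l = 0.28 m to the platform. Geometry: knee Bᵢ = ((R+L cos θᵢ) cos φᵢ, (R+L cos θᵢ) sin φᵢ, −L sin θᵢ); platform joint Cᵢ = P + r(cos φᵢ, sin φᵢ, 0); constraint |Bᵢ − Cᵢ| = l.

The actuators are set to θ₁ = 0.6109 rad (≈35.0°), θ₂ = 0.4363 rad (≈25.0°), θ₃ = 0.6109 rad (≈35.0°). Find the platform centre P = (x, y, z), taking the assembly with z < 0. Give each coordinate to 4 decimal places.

φ1=0.0°: virtual centre (0.1983, 0.0000, -0.0688), radius l
arm 2 at φ=120.0°: ρ2 = 0.2088;  centre 2 = (-0.1044, 0.1808, -0.0507)
arm 3 at φ=240.0°: ρ3 = 0.1983;  centre 3 = (-0.0991, -0.1717, -0.0688)
subtract pairs → two planes through P
linear system: -0.6054x+0.3616y = 0.0021−0.0362z; -0.5949x+-0.3435y = 0.0000−0.0000z
det = 0.4230;  x = -0.0017+0.0294z,  y = 0.0029+-0.0510z
sphere 1 gives Az²+Bz+C=0 with A=1.0035, B=0.1256, C=-0.0337;  B²−4AC=0.1509;  roots -0.2561, 0.1310;  negative root z = -0.2561
x = -0.0092, y = 0.0160

(-0.0092, 0.0160, -0.2561)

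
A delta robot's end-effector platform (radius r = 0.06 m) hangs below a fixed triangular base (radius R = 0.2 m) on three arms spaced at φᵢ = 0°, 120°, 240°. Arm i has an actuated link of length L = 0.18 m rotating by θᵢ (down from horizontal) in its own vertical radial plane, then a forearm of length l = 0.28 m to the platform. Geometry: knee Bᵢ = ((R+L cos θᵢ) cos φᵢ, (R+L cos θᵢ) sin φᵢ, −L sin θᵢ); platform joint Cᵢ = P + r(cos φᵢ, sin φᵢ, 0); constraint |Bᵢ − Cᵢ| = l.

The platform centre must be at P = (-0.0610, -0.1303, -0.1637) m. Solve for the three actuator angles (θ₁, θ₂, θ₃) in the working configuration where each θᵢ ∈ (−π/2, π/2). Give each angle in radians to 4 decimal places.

θ₁ = 1.3088, θ₂ = 1.3964, θ₃ = -0.3493

φ1=0.0° → target in arm frame (-0.0610, -0.1303)
  A=0.2010, B=-0.1637, C=(l²−L²−A²−y'²−z²)/(2L)=-0.1060
  θ1 = atan2(B,A) + arccos(C/0.2592) = 1.3088
arm 2 (φ=120.0°): x'=-0.0823, y'=0.1180
  A=0.2223, B=-0.1637, C=(l²−L²−A²−y'²−z²)/(2L)=-0.1226
  γ=atan2(-0.1637,0.2223)=-0.6346;  ψ=arccos(-0.4442)=2.0311;  θ2=γ+ψ≈1.3964
φ3=240.0° → target in arm frame (0.1433, 0.0123)
  e−x'=-0.0033;  (l²−L²−(e−x')²−y'²−z²)/2L = 0.0529
  γ=atan2(-0.1637,-0.0033)=-1.5912;  ψ=arccos(0.3230)=1.2419;  θ3=γ+ψ≈-0.3493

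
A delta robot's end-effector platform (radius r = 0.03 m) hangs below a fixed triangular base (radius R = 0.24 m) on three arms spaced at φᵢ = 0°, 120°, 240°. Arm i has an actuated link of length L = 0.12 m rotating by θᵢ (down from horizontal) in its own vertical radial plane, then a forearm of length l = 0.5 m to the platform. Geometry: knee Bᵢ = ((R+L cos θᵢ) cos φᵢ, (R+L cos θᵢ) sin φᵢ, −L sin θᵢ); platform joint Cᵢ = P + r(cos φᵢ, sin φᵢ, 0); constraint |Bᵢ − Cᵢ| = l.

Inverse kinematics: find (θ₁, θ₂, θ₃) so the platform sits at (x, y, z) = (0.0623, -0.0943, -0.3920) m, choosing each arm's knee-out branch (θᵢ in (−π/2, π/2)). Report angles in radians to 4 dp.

φ1=0.0° → target in arm frame (0.0623, -0.0943)
  A cos θ + B sin θ = C:  0.1477·cos θ + -0.3920·sin θ = 0.2135
  √(A²+B²)=0.4189;  θ1 = -1.2105+1.0361 ≈ -0.1743
φ2=120.0° → target in arm frame (-0.1128, -0.0068)
  A cos θ + B sin θ = C:  0.3228·cos θ + -0.3920·sin θ = -0.0930
  θ2 = atan2(B,A) + arccos(C/0.5078) = 0.8731
rotate P by −φ3: (0.0505, 0.1011, -0.3920)
  A=0.1595, B=-0.3920, C=(l²−L²−A²−y'²−z²)/(2L)=0.1928
  θ3 = atan2(B,A) + arccos(C/0.4232) = -0.0867

θ₁ = -0.1743, θ₂ = 0.8731, θ₃ = -0.0867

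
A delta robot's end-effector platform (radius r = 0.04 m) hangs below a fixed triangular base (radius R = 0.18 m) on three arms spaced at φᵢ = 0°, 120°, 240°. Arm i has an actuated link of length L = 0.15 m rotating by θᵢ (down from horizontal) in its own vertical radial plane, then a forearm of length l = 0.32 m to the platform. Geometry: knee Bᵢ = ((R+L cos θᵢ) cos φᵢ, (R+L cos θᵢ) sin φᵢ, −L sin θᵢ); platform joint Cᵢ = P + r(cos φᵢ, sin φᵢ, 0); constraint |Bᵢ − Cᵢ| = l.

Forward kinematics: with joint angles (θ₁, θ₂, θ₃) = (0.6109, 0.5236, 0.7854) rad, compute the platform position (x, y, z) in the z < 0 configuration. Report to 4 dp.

φ1=0.0°: virtual centre (0.2629, 0.0000, -0.0860), radius l
arm 2 at φ=120.0°: (R−r)+L cos θ2 = 0.2699;  O2 = (-0.1350, 0.2337, -0.0750)
φ3=240.0°: virtual centre (-0.1230, -0.2131, -0.1061), radius l
subtract pairs → two planes through P
plane₁₂: -0.7956x+0.4675y+0.0221z = 0.0020
det = 0.6999;  x = 0.0019+-0.0133z,  y = 0.0075+-0.0699z
sphere 1 gives Az²+Bz+C=0 with A=1.0051, B=0.1780, C=-0.0269;  B²−4AC=0.1396;  roots -0.2744, 0.0974;  negative root z = -0.2744
x = 0.0056, y = 0.0267

(0.0056, 0.0267, -0.2744)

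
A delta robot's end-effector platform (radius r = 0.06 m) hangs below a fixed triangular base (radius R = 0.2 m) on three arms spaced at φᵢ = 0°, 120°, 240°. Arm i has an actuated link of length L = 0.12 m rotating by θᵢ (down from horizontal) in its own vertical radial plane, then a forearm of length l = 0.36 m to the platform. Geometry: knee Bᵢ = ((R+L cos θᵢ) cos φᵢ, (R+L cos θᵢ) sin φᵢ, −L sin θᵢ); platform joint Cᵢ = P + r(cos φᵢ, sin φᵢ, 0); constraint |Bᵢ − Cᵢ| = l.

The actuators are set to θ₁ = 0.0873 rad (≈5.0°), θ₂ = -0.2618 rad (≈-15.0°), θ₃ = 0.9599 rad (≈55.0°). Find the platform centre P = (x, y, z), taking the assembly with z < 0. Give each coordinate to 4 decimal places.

(0.0324, 0.1048, -0.2693)

O1 = (0.2595·cos0.0°, 0.2595·sin0.0°, -0.0105) = (0.2595, 0.0000, -0.0105)
arm 2 at φ=120.0°: ρ2 = 0.2559;  O2 = (-0.1280, 0.2216, 0.0311)
arm 3 at φ=240.0°: ρ3 = 0.2088;  O3 = (-0.1044, -0.1809, -0.0983)
|O₂|²−|O₁|² = -0.0010;  |O₃|²−|O₁|² = -0.0142
[-0.7750 0.4433 0.0830]·P = -0.0010;  [-0.7279 -0.3617 -0.1757]·P = -0.0142
det = 0.6030;  x = 0.0110+-0.0793z,  y = 0.0170+-0.3260z
into |P−O₁|² = l²: 1.1126z² + 0.0492z + -0.0675 = 0;  Δ = 0.3026;  z = -0.2693 or 0.2251 → z<0 root = -0.2693
x = 0.0324, y = 0.1048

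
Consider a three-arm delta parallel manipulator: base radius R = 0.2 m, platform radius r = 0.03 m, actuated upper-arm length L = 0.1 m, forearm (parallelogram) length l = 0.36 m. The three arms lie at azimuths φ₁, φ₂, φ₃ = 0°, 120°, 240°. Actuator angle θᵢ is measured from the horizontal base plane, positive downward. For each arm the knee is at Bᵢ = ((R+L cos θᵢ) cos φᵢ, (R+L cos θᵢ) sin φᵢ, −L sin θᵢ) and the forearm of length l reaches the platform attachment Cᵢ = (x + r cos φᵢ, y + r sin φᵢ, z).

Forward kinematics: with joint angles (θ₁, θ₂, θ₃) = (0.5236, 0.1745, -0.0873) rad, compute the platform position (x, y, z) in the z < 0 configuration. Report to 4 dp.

arm 1 at φ=0.0°: ρ1 = 0.2566;  centre 1 = (0.2566, 0.0000, -0.0500)
centre 2 = (0.2685·cos120.0°, 0.2685·sin120.0°, -0.0174) = (-0.1342, 0.2325, -0.0174)
arm 3 at φ=240.0°: ρ3 = 0.2696;  centre 3 = (-0.1348, -0.2335, 0.0087)
|centre ₂|²−|centre ₁|² = 0.0040;  |centre ₃|²−|centre ₁|² = 0.0044
plane₁₂: -0.7817x+0.4650y+0.0653z = 0.0040
Cramer: x(z) = -0.0054+0.1167z;  y(z) = -0.0004+0.0558z
sphere 1 gives Az²+Bz+C=0 with A=1.0167, B=0.0388, C=-0.0584;  B²−4AC=0.2392;  roots -0.2596, 0.2214;  negative root z = -0.2596
x = -0.0357, y = -0.0149

(-0.0357, -0.0149, -0.2596)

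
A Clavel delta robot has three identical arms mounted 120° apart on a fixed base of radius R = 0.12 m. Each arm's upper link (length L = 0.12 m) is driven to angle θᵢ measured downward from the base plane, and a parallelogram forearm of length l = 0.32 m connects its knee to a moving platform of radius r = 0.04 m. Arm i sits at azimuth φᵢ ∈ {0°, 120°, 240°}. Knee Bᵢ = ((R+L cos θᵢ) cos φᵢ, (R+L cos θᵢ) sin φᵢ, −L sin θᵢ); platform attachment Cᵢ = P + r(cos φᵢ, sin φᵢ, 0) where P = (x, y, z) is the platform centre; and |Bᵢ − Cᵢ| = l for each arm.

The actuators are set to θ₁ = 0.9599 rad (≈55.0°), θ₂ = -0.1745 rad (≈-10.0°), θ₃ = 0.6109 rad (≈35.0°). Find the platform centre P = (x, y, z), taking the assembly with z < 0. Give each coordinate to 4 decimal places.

arm 1 at φ=0.0°: e+L cos θ1 = 0.1488;  centre 1 = (0.1488, 0.0000, -0.0983)
centre 2 = (0.1982·cos120.0°, 0.1982·sin120.0°, 0.0208) = (-0.0991, 0.1716, 0.0208)
φ3=240.0°: virtual centre (-0.0891, -0.1544, -0.0688), radius l
subtract pairs → two planes through P
[-0.4958 0.3433 0.2383]·P = 0.0079;  [-0.4760 -0.3088 0.0589]·P = 0.0047
Cramer: x(z) = -0.0128+0.2964z;  y(z) = 0.0045-0.2660z
sphere 1 gives Az²+Bz+C=0 with A=1.1586, B=0.0984, C=-0.0666;  B²−4AC=0.3183;  roots -0.2859, 0.2010;  negative root z = -0.2859
x = -0.0976, y = 0.0805

(-0.0976, 0.0805, -0.2859)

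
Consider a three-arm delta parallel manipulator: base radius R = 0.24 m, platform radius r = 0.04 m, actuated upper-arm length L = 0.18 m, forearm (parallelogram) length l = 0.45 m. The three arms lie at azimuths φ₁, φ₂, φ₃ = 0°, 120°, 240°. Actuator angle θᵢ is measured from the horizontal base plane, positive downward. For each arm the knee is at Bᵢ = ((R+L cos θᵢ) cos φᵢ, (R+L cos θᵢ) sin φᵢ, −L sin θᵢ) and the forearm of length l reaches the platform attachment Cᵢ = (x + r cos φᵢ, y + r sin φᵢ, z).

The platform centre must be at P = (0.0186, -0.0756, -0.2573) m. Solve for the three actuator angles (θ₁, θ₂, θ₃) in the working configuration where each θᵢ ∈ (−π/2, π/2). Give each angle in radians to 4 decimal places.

rotate P by −φ1: (0.0186, -0.0756, -0.2573)
  A cos θ + B sin θ = C:  0.1814·cos θ + -0.2573·sin θ = 0.1813
  √(A²+B²)=0.3148;  θ1 = -0.9567+0.9570 ≈ 0.0003
rotate P by −φ2: (-0.0748, 0.0217, -0.2573)
  e−x'=0.2748;  (l²−L²−(e−x')²−y'²−z²)/2L = 0.0776
  γ=atan2(-0.2573,0.2748)=-0.7526;  ψ=arccos(0.2061)=1.3632;  θ2=γ+ψ≈0.6107
rotate P by −φ3: (0.0562, 0.0539, -0.2573)
  e−x'=0.1438;  (l²−L²−(e−x')²−y'²−z²)/2L = 0.2231
  θ3 = atan2(B,A) + arccos(C/0.2948) = -0.3486

θ₁ = 0.0003, θ₂ = 0.6107, θ₃ = -0.3486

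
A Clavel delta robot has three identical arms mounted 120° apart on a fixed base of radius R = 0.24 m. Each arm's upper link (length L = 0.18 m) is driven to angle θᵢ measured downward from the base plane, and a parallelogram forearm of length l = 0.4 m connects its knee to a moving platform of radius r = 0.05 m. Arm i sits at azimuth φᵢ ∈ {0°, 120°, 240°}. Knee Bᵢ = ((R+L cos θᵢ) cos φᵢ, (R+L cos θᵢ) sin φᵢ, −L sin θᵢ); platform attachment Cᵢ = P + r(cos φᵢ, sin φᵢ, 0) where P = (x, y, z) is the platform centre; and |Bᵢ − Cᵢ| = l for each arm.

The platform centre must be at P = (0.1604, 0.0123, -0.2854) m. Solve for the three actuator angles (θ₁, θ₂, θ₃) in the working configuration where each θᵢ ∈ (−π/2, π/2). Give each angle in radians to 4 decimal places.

rotate P by −φ1: (0.1604, 0.0123, -0.2854)
  A=0.0296, B=-0.2854, C=(l²−L²−A²−y'²−z²)/(2L)=0.1253
  γ=atan2(-0.2854,0.0296)=-1.4675;  ψ=arccos(0.4368)=1.1188;  θ1=γ+ψ≈-0.3487
arm 2 (φ=120.0°): x'=-0.0695, y'=-0.1451
  A=0.2595, B=-0.2854, C=(l²−L²−A²−y'²−z²)/(2L)=-0.1174
  √(A²+B²)=0.3858;  θ2 = -0.8328+1.8800 ≈ 1.0472
rotate P by −φ3: (-0.0909, 0.1328, -0.2854)
  e−x'=0.2809;  (l²−L²−(e−x')²−y'²−z²)/2L = -0.1399
  θ3 = atan2(B,A) + arccos(C/0.4004) = 1.1342

θ₁ = -0.3487, θ₂ = 1.0472, θ₃ = 1.1342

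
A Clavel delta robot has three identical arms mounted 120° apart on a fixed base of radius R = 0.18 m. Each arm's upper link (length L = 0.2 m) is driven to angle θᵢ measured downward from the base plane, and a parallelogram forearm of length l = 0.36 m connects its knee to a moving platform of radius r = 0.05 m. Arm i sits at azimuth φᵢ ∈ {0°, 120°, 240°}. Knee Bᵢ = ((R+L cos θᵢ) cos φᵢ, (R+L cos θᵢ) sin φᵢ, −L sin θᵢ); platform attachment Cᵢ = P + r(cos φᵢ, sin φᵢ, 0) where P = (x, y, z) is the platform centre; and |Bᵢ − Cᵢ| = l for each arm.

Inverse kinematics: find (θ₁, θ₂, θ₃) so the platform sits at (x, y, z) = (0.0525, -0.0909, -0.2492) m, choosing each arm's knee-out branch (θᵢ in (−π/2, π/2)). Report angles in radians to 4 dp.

arm 1 (φ=0.0°): x'=0.0525, y'=-0.0909
  A cos θ + B sin θ = C:  0.0775·cos θ + -0.2492·sin θ = 0.0331
  √(A²+B²)=0.2610;  θ1 = -1.2693+1.4437 ≈ 0.1744
rotate P by −φ2: (-0.1050, 0.0000, -0.2492)
  A=0.2350, B=-0.2492, C=(l²−L²−A²−y'²−z²)/(2L)=-0.0693
  √(A²+B²)=0.3425;  θ2 = -0.8148+1.7745 ≈ 0.9597
rotate P by −φ3: (0.0525, 0.0909, -0.2492)
  A=0.0775, B=-0.2492, C=(l²−L²−A²−y'²−z²)/(2L)=0.0331
  γ=atan2(-0.2492,0.0775)=-1.2692;  ψ=arccos(0.1267)=1.4438;  θ3=γ+ψ≈0.1746

θ₁ = 0.1744, θ₂ = 0.9597, θ₃ = 0.1746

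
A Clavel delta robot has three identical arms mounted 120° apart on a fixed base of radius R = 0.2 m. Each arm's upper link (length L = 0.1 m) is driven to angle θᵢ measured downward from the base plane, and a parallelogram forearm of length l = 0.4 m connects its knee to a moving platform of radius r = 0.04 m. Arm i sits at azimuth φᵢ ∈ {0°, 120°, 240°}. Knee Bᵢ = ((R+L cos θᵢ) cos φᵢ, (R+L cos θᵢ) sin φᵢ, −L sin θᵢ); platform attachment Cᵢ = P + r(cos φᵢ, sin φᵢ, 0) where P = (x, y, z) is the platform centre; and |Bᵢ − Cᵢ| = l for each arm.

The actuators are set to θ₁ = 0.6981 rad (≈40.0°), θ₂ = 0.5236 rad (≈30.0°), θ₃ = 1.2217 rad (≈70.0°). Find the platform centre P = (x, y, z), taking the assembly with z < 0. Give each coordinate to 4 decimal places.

O1 = (0.2366·cos0.0°, 0.2366·sin0.0°, -0.0643) = (0.2366, 0.0000, -0.0643)
O2 = (0.2466·cos120.0°, 0.2466·sin120.0°, -0.0500) = (-0.1233, 0.2136, -0.0500)
φ3=240.0°: virtual centre (-0.0971, -0.1682, -0.0940), radius l
subtract pairs → two planes through P
linear system: -0.7198x+0.4271y = 0.0032−0.0286z; -0.6674x+-0.3364y = -0.0136−-0.0594z
Cramer: x(z) = 0.0090-0.0299z;  y(z) = 0.0226-0.1172z
into |P−O₁|² = l²: 1.0146z² + 0.1369z + -0.1035 = 0;  Δ = 0.4389;  z = -0.3939 or 0.2590 → z<0 root = -0.3939
x = 0.0207, y = 0.0688

(0.0207, 0.0688, -0.3939)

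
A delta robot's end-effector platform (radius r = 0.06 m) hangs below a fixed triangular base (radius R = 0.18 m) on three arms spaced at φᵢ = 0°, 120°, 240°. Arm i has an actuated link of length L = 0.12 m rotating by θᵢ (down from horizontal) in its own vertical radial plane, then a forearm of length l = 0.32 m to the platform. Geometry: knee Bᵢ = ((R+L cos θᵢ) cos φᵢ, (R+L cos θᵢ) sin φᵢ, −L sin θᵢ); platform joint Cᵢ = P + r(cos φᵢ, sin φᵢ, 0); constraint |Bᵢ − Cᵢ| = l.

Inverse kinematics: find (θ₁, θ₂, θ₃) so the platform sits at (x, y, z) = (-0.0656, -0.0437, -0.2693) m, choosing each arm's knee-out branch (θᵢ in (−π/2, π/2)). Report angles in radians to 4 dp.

arm 1 (φ=0.0°): x'=-0.0656, y'=-0.0437
  e−x'=0.1856;  (l²−L²−(e−x')²−y'²−z²)/2L = -0.0870
  √(A²+B²)=0.3271;  θ1 = -0.9674+1.8400 ≈ 0.8727
arm 2 (φ=120.0°): x'=-0.0050, y'=0.0787
  A=0.1250, B=-0.2693, C=(l²−L²−A²−y'²−z²)/(2L)=-0.0264
  γ=atan2(-0.2693,0.1250)=-1.1361;  ψ=arccos(-0.0891)=1.6600;  θ2=γ+ψ≈0.5239
rotate P by −φ3: (0.0706, -0.0350, -0.2693)
  A cos θ + B sin θ = C:  0.0494·cos θ + -0.2693·sin θ = 0.0492
  γ=atan2(-0.2693,0.0494)=-1.3895;  ψ=arccos(0.1799)=1.3899;  θ3=γ+ψ≈0.0004

θ₁ = 0.8727, θ₂ = 0.5239, θ₃ = 0.0004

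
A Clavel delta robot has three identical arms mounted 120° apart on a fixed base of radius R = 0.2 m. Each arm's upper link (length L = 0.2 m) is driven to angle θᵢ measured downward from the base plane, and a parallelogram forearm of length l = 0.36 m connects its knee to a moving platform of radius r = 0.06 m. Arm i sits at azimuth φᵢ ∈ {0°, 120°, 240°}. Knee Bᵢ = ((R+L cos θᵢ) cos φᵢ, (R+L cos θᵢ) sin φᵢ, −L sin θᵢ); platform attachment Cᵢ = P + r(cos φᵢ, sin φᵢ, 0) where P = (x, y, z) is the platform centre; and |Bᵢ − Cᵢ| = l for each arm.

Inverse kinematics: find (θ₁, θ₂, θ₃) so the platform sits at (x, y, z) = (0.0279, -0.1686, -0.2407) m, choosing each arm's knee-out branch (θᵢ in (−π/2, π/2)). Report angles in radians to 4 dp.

arm 1 (φ=0.0°): x'=0.0279, y'=-0.1686
  e−x'=0.1121;  (l²−L²−(e−x')²−y'²−z²)/2L = -0.0233
  γ=atan2(-0.2407,0.1121)=-1.1349;  ψ=arccos(-0.0878)=1.6587;  θ1=γ+ψ≈0.5238
rotate P by −φ2: (-0.1600, 0.0601, -0.2407)
  e−x'=0.3000;  (l²−L²−(e−x')²−y'²−z²)/2L = -0.1548
  θ2 = atan2(B,A) + arccos(C/0.3846) = 1.3089
rotate P by −φ3: (0.1321, 0.1085, -0.2407)
  A=0.0079, B=-0.2407, C=(l²−L²−A²−y'²−z²)/(2L)=0.0496
  γ=atan2(-0.2407,0.0079)=-1.5378;  ψ=arccos(0.2059)=1.3634;  θ3=γ+ψ≈-0.1744

θ₁ = 0.5238, θ₂ = 1.3089, θ₃ = -0.1744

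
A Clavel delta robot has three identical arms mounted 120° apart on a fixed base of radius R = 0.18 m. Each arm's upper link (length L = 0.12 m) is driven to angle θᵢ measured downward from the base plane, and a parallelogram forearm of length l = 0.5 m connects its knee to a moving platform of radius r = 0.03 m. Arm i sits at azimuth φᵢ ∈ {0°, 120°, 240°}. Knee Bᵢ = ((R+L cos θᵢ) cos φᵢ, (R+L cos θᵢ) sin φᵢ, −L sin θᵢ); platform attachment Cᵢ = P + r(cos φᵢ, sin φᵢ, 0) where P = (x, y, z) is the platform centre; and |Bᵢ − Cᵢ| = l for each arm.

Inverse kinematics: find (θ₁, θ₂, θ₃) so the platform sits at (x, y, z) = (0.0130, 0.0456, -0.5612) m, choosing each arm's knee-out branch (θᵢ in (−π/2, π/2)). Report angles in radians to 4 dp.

φ1=0.0° → target in arm frame (0.0130, 0.0456)
  e−x'=0.1370;  (l²−L²−(e−x')²−y'²−z²)/2L = -0.4175
  γ=atan2(-0.5612,0.1370)=-1.3314;  ψ=arccos(-0.7227)=2.3785;  θ1=γ+ψ≈1.0471
arm 2 (φ=120.0°): x'=0.0330, y'=-0.0341
  e−x'=0.1170;  (l²−L²−(e−x')²−y'²−z²)/2L = -0.3925
  γ=atan2(-0.5612,0.1170)=-1.3652;  ψ=arccos(-0.6846)=2.3249;  θ2=γ+ψ≈0.9597
φ3=240.0° → target in arm frame (-0.0460, -0.0115)
  A=0.1960, B=-0.5612, C=(l²−L²−A²−y'²−z²)/(2L)=-0.4912
  γ=atan2(-0.5612,0.1960)=-1.2348;  ψ=arccos(-0.8263)=2.5434;  θ3=γ+ψ≈1.3086

θ₁ = 1.0471, θ₂ = 0.9597, θ₃ = 1.3086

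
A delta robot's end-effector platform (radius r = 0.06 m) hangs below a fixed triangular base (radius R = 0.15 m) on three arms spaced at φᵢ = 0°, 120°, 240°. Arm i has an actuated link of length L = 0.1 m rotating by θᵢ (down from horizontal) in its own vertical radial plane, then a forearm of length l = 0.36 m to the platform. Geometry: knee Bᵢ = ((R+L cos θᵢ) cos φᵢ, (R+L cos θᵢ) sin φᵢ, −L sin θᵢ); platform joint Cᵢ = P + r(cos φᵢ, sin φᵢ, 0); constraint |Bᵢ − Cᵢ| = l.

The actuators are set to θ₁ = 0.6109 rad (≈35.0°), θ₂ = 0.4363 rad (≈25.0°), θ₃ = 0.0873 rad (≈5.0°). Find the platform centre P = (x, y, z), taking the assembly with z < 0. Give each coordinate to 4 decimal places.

arm 1 at φ=0.0°: e+L cos θ1 = 0.1719;  O1 = (0.1719, 0.0000, -0.0574)
arm 2 at φ=120.0°: e+L cos θ2 = 0.1806;  O2 = (-0.0903, 0.1564, -0.0423)
arm 3 at φ=240.0°: e+L cos θ3 = 0.1896;  O3 = (-0.0948, -0.1642, -0.0087)
|O₂|²−|O₁|² = 0.0016;  |O₃|²−|O₁|² = 0.0032
plane₁₂: -0.5245x+0.3129y+0.0302z = 0.0016
det = 0.3391;  x = -0.0045+0.1190z,  y = -0.0025+0.1029z
sphere 1 gives Az²+Bz+C=0 with A=1.0248, B=0.0722, C=-0.0952;  B²−4AC=0.3954;  roots -0.3421, 0.2716;  negative root z = -0.3421
x = -0.0452, y = -0.0377

(-0.0452, -0.0377, -0.3421)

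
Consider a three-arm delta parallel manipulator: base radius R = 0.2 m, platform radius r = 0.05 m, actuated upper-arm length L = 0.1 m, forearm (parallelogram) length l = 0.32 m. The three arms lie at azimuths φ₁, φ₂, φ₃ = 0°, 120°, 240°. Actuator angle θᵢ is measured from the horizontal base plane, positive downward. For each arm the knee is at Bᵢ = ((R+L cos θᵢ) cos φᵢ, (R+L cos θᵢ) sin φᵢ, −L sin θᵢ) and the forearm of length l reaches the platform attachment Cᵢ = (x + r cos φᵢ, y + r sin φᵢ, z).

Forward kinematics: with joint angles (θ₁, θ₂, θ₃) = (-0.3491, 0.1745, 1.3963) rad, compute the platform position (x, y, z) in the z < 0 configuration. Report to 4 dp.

(0.0852, 0.0945, -0.2271)

S1 = (0.2440·cos0.0°, 0.2440·sin0.0°, 0.0342) = (0.2440, 0.0000, 0.0342)
S2 = (0.2485·cos120.0°, 0.2485·sin120.0°, -0.0174) = (-0.1242, 0.2152, -0.0174)
S3 = (0.1674·cos240.0°, 0.1674·sin240.0°, -0.0985) = (-0.0837, -0.1449, -0.0985)
subtract pairs → two planes through P
plane₁₂: -0.7364x+0.4304y+-0.1031z = 0.0014
Cramer: x(z) = 0.0192-0.2908z;  y(z) = 0.0359-0.2580z
sphere 1 gives Az²+Bz+C=0 with A=1.1512, B=0.0438, C=-0.0494;  B²−4AC=0.2294;  roots -0.2271, 0.1890;  negative root z = -0.2271
x = 0.0852, y = 0.0945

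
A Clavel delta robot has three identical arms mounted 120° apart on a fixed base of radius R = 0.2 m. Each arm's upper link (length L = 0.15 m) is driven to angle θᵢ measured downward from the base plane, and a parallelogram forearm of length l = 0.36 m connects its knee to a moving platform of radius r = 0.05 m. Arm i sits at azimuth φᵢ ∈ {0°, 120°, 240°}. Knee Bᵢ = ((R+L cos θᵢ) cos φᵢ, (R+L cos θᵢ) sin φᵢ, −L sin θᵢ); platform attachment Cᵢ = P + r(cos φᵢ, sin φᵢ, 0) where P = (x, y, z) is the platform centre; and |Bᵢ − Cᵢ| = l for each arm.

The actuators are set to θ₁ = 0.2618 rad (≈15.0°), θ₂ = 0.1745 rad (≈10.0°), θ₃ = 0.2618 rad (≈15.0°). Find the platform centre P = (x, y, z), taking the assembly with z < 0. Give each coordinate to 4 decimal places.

O1 = (0.2949·cos0.0°, 0.2949·sin0.0°, -0.0388) = (0.2949, 0.0000, -0.0388)
O2 = (0.2977·cos120.0°, 0.2977·sin120.0°, -0.0260) = (-0.1489, 0.2578, -0.0260)
arm 3 at φ=240.0°: ρ3 = 0.2949;  O3 = (-0.1474, -0.2554, -0.0388)
subtract pairs → two planes through P
plane₁₂: -0.8875x+0.5157y+0.0256z = 0.0008
Cramer: x(z) = -0.0005+0.0144z;  y(z) = 0.0008-0.0249z
quadratic in z: (1.0008)z²+(0.0691)z+(-0.0409)=0, √Δ=0.4103 → z ∈ {-0.2395, 0.1704}; z = -0.2395 (taking z<0)
x = -0.0039, y = 0.0068

(-0.0039, 0.0068, -0.2395)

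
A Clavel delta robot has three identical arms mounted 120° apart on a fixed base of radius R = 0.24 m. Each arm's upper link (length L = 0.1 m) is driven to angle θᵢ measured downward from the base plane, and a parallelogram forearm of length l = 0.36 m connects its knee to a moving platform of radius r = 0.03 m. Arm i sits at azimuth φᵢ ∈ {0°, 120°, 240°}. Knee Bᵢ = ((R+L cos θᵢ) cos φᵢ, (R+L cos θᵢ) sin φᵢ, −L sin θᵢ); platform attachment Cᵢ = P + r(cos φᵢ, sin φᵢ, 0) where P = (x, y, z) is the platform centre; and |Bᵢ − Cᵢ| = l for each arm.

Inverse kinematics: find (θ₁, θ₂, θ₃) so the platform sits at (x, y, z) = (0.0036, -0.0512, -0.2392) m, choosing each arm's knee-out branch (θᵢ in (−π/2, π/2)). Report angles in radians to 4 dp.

arm 1 (φ=0.0°): x'=0.0036, y'=-0.0512
  e−x'=0.2064;  (l²−L²−(e−x')²−y'²−z²)/2L = 0.0858
  √(A²+B²)=0.3159;  θ1 = -0.8589+1.2958 ≈ 0.4369
rotate P by −φ2: (-0.0461, 0.0225, -0.2392)
  A=0.2561, B=-0.2392, C=(l²−L²−A²−y'²−z²)/(2L)=-0.0187
  θ2 = atan2(B,A) + arccos(C/0.3505) = 0.8728
φ3=240.0° → target in arm frame (0.0425, 0.0287)
  A cos θ + B sin θ = C:  0.1675·cos θ + -0.2392·sin θ = 0.1676
  γ=atan2(-0.2392,0.1675)=-0.9600;  ψ=arccos(0.5739)=0.9595;  θ3=γ+ψ≈-0.0005

θ₁ = 0.4369, θ₂ = 0.8728, θ₃ = -0.0005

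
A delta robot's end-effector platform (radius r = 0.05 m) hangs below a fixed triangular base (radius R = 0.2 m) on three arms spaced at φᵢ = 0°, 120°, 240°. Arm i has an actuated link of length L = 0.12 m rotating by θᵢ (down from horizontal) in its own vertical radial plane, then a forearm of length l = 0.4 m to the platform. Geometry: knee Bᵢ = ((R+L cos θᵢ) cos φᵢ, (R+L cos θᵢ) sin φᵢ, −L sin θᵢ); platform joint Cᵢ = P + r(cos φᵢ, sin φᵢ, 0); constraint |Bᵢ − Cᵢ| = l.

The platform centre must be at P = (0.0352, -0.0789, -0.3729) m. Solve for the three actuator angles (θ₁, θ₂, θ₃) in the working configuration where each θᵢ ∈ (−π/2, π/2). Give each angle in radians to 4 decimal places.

θ₁ = 0.4364, θ₂ = 1.0472, θ₃ = 0.3488

arm 1 (φ=0.0°): x'=0.0352, y'=-0.0789
  e−x'=0.1148;  (l²−L²−(e−x')²−y'²−z²)/2L = -0.0536
  √(A²+B²)=0.3902;  θ1 = -1.2721+1.7086 ≈ 0.4364
φ2=120.0° → target in arm frame (-0.0859, 0.0090)
  e−x'=0.2359;  (l²−L²−(e−x')²−y'²−z²)/2L = -0.2050
  θ2 = atan2(B,A) + arccos(C/0.4413) = 1.0472
arm 3 (φ=240.0°): x'=0.0507, y'=0.0699
  A=0.0993, B=-0.3729, C=(l²−L²−A²−y'²−z²)/(2L)=-0.0342
  γ=atan2(-0.3729,0.0993)=-1.3106;  ψ=arccos(-0.0885)=1.6595;  θ3=γ+ψ≈0.3488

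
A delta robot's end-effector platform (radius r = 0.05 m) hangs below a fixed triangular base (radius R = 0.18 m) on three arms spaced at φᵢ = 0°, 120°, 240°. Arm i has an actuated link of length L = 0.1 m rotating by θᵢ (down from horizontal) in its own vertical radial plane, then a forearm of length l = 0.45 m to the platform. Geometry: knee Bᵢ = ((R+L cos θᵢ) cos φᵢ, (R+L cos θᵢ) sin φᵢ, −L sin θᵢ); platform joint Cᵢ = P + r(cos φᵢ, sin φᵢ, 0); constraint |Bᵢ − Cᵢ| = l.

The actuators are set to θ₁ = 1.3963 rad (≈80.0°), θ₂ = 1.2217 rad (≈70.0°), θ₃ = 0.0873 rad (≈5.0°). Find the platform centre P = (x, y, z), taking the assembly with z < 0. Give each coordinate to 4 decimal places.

(-0.0982, -0.1287, -0.4529)

arm 1 at φ=0.0°: (R−r)+L cos θ1 = 0.1474;  centre 1 = (0.1474, 0.0000, -0.0985)
centre 2 = (0.1642·cos120.0°, 0.1642·sin120.0°, -0.0940) = (-0.0821, 0.1422, -0.0940)
centre 3 = (0.2296·cos240.0°, 0.2296·sin240.0°, -0.0087) = (-0.1148, -0.1989, -0.0087)
eliminate P² terms by subtracting sphere 1 from 2 and 3
plane₁₂: -0.4589x+0.2844y+0.0090z = 0.0044
Cramer: x(z) = -0.0236+0.1648z;  y(z) = -0.0227+0.2342z
quadratic in z: (1.0820)z²+(0.1300)z+(-0.1631)=0, √Δ=0.8501 → z ∈ {-0.4529, 0.3328}; z = -0.4529 (taking z<0)
x = -0.0982, y = -0.1287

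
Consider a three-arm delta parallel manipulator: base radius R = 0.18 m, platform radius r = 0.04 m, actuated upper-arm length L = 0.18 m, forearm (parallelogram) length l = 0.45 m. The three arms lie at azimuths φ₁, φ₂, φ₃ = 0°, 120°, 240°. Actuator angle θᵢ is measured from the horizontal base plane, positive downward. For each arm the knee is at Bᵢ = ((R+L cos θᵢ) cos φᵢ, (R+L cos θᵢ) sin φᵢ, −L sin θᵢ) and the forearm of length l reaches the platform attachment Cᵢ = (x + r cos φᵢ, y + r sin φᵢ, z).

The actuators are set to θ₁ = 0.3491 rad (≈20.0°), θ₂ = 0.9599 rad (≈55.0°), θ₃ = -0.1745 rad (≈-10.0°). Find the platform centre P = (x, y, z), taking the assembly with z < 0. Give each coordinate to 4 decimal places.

φ1=0.0°: virtual centre (0.3091, 0.0000, -0.0616), radius l
φ2=120.0°: virtual centre (-0.1216, 0.2107, -0.1474), radius l
O3 = (0.3173·cos240.0°, 0.3173·sin240.0°, 0.0313) = (-0.1586, -0.2748, 0.0313)
|O₂|²−|O₁|² = -0.0185;  |O₃|²−|O₁|² = 0.0023
plane₁₂: -0.8615x+0.4213y+-0.1717z = -0.0185
det = 0.8676;  x = 0.0106+-0.0186z,  y = -0.0222+0.3695z
quadratic in z: (1.1369)z²+(0.1179)z+(-0.1091)=0, √Δ=0.7141 → z ∈ {-0.3659, 0.2622}; z = -0.3659 (taking z<0)
x = 0.0174, y = -0.1574

(0.0174, -0.1574, -0.3659)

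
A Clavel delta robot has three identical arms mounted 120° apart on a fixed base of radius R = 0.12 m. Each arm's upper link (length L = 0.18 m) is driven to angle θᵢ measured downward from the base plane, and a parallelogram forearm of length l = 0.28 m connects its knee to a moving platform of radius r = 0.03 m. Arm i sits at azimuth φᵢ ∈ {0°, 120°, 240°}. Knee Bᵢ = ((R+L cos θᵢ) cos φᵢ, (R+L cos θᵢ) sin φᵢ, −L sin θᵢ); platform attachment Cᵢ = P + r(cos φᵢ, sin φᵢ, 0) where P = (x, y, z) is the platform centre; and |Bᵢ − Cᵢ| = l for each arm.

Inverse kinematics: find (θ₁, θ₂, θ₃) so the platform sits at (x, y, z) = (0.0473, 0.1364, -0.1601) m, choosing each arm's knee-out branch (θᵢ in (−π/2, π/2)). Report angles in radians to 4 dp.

θ₁ = 0.2617, θ₂ = -0.1747, θ₃ = 1.3092

arm 1 (φ=0.0°): x'=0.0473, y'=0.1364
  e−x'=0.0427;  (l²−L²−(e−x')²−y'²−z²)/2L = -0.0002
  √(A²+B²)=0.1657;  θ1 = -1.3102+1.5718 ≈ 0.2617
arm 2 (φ=120.0°): x'=0.0945, y'=-0.1092
  e−x'=-0.0045;  (l²−L²−(e−x')²−y'²−z²)/2L = 0.0234
  γ=atan2(-0.1601,-0.0045)=-1.5987;  ψ=arccos(0.1462)=1.4240;  θ2=γ+ψ≈-0.1747
φ3=240.0° → target in arm frame (-0.1418, -0.0272)
  e−x'=0.2318;  (l²−L²−(e−x')²−y'²−z²)/2L = -0.0947
  γ=atan2(-0.1601,0.2318)=-0.6045;  ψ=arccos(-0.3362)=1.9137;  θ3=γ+ψ≈1.3092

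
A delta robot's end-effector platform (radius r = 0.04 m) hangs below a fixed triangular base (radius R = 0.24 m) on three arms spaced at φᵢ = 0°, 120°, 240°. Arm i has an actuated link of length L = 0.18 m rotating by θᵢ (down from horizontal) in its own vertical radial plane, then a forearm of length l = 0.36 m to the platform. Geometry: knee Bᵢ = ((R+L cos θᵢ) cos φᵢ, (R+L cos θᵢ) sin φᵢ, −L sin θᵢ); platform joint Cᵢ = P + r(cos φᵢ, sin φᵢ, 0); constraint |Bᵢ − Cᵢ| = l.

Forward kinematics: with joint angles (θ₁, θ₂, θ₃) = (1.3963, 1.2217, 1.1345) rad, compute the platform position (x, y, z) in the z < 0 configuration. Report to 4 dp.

(-0.0332, -0.0111, -0.4213)

φ1=0.0°: virtual centre (0.2313, 0.0000, -0.1773), radius l
arm 2 at φ=120.0°: ρ2 = 0.2616;  centre 2 = (-0.1308, 0.2265, -0.1691)
centre 3 = (0.2761·cos240.0°, 0.2761·sin240.0°, -0.1631) = (-0.1380, -0.2391, -0.1631)
eliminate P² terms by subtracting sphere 1 from 2 and 3
linear system: -0.7241x+0.4531y = 0.0121−0.0162z; -0.7386x+-0.4782y = 0.0179−0.0283z
det = 0.6808;  x = -0.0204+0.0302z,  y = -0.0059+0.0124z
into |P−centre ₁|² = l²: 1.0011z² + 0.3392z + -0.0348 = 0;  Δ = 0.2544;  z = -0.4213 or 0.0825 → z<0 root = -0.4213
x = -0.0332, y = -0.0111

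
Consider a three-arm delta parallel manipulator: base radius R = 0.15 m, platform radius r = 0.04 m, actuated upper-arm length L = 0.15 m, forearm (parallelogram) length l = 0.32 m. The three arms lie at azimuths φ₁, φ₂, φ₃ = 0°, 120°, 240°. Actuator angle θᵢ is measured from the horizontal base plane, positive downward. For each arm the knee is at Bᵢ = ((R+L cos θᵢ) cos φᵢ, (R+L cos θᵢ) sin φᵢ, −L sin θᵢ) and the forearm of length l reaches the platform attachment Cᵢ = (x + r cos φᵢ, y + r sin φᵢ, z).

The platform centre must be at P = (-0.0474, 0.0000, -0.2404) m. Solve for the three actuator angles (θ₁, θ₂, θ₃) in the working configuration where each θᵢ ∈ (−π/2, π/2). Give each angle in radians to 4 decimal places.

θ₁ = 0.6106, θ₂ = 0.1745, θ₃ = 0.1745

arm 1 (φ=0.0°): x'=-0.0474, y'=0.0000
  A=0.1574, B=-0.2404, C=(l²−L²−A²−y'²−z²)/(2L)=-0.0089
  γ=atan2(-0.2404,0.1574)=-0.9911;  ψ=arccos(-0.0309)=1.6017;  θ1=γ+ψ≈0.6106
φ2=120.0° → target in arm frame (0.0237, 0.0410)
  A cos θ + B sin θ = C:  0.0863·cos θ + -0.2404·sin θ = 0.0433
  θ2 = atan2(B,A) + arccos(C/0.2554) = 0.1745
rotate P by −φ3: (0.0237, -0.0410, -0.2404)
  e−x'=0.0863;  (l²−L²−(e−x')²−y'²−z²)/2L = 0.0433
  θ3 = atan2(B,A) + arccos(C/0.2554) = 0.1745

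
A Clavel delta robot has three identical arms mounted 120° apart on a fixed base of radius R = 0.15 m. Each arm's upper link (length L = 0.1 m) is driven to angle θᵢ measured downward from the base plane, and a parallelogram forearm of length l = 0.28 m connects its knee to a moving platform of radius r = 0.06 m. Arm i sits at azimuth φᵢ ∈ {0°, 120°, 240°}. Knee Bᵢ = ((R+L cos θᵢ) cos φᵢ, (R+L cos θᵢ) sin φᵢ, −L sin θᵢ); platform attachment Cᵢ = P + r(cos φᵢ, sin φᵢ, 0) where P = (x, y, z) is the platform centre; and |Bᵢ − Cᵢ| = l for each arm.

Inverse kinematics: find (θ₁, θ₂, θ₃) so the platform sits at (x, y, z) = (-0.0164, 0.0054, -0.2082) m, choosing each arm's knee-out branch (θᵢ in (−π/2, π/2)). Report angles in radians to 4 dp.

θ₁ = 0.1751, θ₂ = -0.0867, θ₃ = 0.0002

φ1=0.0° → target in arm frame (-0.0164, 0.0054)
  A=0.1064, B=-0.2082, C=(l²−L²−A²−y'²−z²)/(2L)=0.0685
  γ=atan2(-0.2082,0.1064)=-1.0984;  ψ=arccos(0.2930)=1.2734;  θ1=γ+ψ≈0.1751
arm 2 (φ=120.0°): x'=0.0129, y'=0.0115
  A=0.0771, B=-0.2082, C=(l²−L²−A²−y'²−z²)/(2L)=0.0949
  √(A²+B²)=0.2220;  θ2 = -1.2160+1.1293 ≈ -0.0867
arm 3 (φ=240.0°): x'=0.0035, y'=-0.0169
  A=0.0865, B=-0.2082, C=(l²−L²−A²−y'²−z²)/(2L)=0.0864
  θ3 = atan2(B,A) + arccos(C/0.2254) = 0.0002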